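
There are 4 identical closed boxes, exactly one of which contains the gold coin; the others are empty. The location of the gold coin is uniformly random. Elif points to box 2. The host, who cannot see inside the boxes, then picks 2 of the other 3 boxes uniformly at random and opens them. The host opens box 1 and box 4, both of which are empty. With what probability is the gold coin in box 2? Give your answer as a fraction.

1/2

Condition on the true location of the gold coin.
If it is in either of boxes 1 and 4 (prior 1/4 each): that box was opened and seen not to hold the prize — ruled out; weight (1/4)·0 = 0 each.
If it is in either of boxes 2 and 3 (prior 1/4 each): the host picks exactly this set with probability 1/3 regardless, and none is the prize; weight (1/4)·(1/3) = 1/12 each.
The weights sum to 1/6.
So P(the gold coin in box 2 | the host opened box 1 and box 4) = (1/12) / (1/6) = 1/2.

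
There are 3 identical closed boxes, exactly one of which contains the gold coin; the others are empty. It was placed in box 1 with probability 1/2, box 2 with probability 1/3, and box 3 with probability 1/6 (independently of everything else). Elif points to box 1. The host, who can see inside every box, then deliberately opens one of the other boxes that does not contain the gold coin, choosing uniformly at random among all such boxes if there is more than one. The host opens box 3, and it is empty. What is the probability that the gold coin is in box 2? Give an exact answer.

4/7

Apply Bayes' rule, conditioning on where the gold coin actually is.
If it is in box 1 (prior 1/2): the host has 2 equally likely choices, so probability 1/2; weight (1/2)·(1/2) = 1/4.
If it is in box 2 (prior 1/3): the host has no choice, probability 1; weight (1/3)·1 = 1/3.
If it is in box 3 (prior 1/6): the host opened box 3, so this case is ruled out; weight (1/6)·0 = 0.
The weights sum to 7/12.
So P(the gold coin in box 2 | the host opened box 3) = (1/3) / (7/12) = 4/7.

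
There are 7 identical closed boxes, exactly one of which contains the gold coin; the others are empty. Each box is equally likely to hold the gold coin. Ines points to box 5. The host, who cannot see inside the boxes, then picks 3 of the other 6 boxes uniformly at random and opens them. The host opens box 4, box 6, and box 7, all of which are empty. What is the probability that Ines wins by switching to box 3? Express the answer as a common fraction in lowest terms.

Because the host chose which boxes to open without knowing where the gold coin is, the choice is independent of the prize location. Learning that none of the 3 opened boxes holds the gold coin simply rules out those 3 locations and leaves the remaining 4 boxes still equally likely by symmetry.
So P(the gold coin in box 3) = 1/4.

1/4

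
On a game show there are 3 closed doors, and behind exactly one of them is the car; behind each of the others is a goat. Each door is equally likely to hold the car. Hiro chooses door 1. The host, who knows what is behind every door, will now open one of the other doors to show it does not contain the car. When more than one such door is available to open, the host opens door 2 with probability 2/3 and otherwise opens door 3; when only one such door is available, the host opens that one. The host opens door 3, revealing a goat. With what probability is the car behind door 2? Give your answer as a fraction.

3/4

Condition on the true location of the car.
If it is behind door 1 (prior 1/3): door 2 is available but not opened, probability 1/3; weight (1/3)·(1/3) = 1/9.
If it is behind door 2 (prior 1/3): only door 3 is available, probability 1; weight (1/3)·1 = 1/3.
If it is behind door 3 (prior 1/3): the host opened door 3, so this case is ruled out; weight (1/3)·0 = 0.
The weights sum to 4/9.
So P(the car behind door 2 | the host opened door 3) = (1/3) / (4/9) = 3/4.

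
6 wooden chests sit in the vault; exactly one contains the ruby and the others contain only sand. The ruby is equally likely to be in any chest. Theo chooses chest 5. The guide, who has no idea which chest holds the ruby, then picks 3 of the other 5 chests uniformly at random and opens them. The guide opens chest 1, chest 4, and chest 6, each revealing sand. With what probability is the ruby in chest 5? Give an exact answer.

Because the guide chose which chests to open without knowing where the ruby is, the choice is independent of the prize location. Learning that none of the 3 opened chests holds the ruby simply rules out those 3 locations and leaves the remaining 3 chests still equally likely by symmetry.
So P(the ruby in chest 5) = 1/3.

1/3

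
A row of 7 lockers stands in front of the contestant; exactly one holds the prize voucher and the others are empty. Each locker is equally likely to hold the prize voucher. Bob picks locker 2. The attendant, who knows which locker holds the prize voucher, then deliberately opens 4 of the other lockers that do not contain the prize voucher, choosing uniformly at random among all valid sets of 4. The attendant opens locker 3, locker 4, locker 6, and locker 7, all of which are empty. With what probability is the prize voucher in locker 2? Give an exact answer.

Consider each possible location of the prize voucher in turn.
If it is in either of lockers 1 and 5 (prior 1/7 each): the attendant has 5 equally likely choices, so probability 1/5; weight (1/7)·(1/5) = 1/35 each.
If it is in locker 2 (prior 1/7): the attendant has 15 equally likely choices, so probability 1/15; weight (1/7)·(1/15) = 1/105.
If it is in any of lockers 3, 4, 6, and 7 (prior 1/7 each): that locker was opened and seen not to hold the prize — ruled out; weight (1/7)·0 = 0 each.
The weights sum to 1/15.
So P(the prize voucher in locker 2 | the attendant opened locker 3, locker 4, locker 6, and locker 7) = (1/105) / (1/15) = 1/7.

1/7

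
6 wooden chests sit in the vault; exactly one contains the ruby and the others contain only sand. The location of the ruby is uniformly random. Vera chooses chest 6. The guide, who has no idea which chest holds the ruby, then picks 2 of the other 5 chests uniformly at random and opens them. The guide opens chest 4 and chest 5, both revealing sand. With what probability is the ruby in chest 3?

Because the guide chose which chests to open without knowing where the ruby is, the choice is independent of the prize location. Learning that none of the 2 opened chests holds the ruby simply rules out those 2 locations and leaves the remaining 4 chests still equally likely by symmetry.
So P(the ruby in chest 3) = 1/4.

1/4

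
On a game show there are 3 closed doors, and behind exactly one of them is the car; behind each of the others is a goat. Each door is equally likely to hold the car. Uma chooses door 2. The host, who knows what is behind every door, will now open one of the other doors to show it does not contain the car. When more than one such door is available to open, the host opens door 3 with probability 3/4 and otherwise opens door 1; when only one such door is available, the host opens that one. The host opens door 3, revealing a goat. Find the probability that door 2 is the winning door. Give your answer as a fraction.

3/7

Condition on the true location of the car.
If it is behind door 1 (prior 1/3): only door 3 is available, probability 1; weight (1/3)·1 = 1/3.
If it is behind door 2 (prior 1/3): door 3 is available, opened with probability 3/4; weight (1/3)·(3/4) = 1/4.
If it is behind door 3 (prior 1/3): the host opened door 3, so this case is ruled out; weight (1/3)·0 = 0.
The weights sum to 7/12.
So P(the car behind door 2 | the host opened door 3) = (1/4) / (7/12) = 3/7.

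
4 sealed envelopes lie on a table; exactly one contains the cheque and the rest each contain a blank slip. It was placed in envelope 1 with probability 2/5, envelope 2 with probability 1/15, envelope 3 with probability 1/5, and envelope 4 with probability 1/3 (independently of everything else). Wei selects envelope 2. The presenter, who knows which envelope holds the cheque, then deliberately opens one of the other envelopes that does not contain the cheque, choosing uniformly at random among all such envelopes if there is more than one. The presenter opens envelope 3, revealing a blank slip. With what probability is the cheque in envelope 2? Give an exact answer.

2/35

Consider each possible location of the cheque in turn.
If it is in envelope 1 (prior 2/5): the presenter has 2 equally likely choices, so probability 1/2; weight (2/5)·(1/2) = 1/5.
If it is in envelope 2 (prior 1/15): the presenter has 3 equally likely choices, so probability 1/3; weight (1/15)·(1/3) = 1/45.
If it is in envelope 3 (prior 1/5): the presenter opened envelope 3, so this case is ruled out; weight (1/5)·0 = 0.
If it is in envelope 4 (prior 1/3): the presenter has 2 equally likely choices, so probability 1/2; weight (1/3)·(1/2) = 1/6.
The weights sum to 7/18.
So P(the cheque in envelope 2 | the presenter opened envelope 3) = (1/45) / (7/18) = 2/35.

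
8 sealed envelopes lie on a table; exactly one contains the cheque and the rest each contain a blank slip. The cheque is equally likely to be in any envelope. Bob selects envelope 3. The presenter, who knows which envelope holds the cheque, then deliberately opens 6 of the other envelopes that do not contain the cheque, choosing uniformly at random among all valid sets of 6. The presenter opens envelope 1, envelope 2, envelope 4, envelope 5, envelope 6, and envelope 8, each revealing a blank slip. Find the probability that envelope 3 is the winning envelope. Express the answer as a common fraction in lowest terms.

1/8

Consider each possible location of the cheque in turn.
If it is in any of envelopes 1, 2, 4, 5, 6, and 8 (prior 1/8 each): that envelope was opened and seen not to hold the prize — ruled out; weight (1/8)·0 = 0 each.
If it is in envelope 3 (prior 1/8): the presenter has 7 equally likely choices, so probability 1/7; weight (1/8)·(1/7) = 1/56.
If it is in envelope 7 (prior 1/8): the presenter has no choice, probability 1; weight (1/8)·1 = 1/8.
The weights sum to 1/7.
So P(the cheque in envelope 3 | the presenter opened envelope 1, envelope 2, envelope 4, envelope 5, envelope 6, and envelope 8) = (1/56) / (1/7) = 1/8.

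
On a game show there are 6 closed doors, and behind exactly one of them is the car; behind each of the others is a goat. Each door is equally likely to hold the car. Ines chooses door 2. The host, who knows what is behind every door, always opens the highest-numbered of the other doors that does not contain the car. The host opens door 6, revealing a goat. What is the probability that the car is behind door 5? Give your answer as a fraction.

Consider each possible location of the car in turn.
If it is behind any of doors 1, 2, 3, 4, and 5 (prior 1/6 each): door 6 is the highest-numbered option available, probability 1; weight (1/6)·1 = 1/6 each.
If it is behind door 6 (prior 1/6): the host opened door 6, so this case is ruled out; weight (1/6)·0 = 0.
The weights sum to 5/6.
So P(the car behind door 5 | the host opened door 6) = (1/6) / (5/6) = 1/5.

1/5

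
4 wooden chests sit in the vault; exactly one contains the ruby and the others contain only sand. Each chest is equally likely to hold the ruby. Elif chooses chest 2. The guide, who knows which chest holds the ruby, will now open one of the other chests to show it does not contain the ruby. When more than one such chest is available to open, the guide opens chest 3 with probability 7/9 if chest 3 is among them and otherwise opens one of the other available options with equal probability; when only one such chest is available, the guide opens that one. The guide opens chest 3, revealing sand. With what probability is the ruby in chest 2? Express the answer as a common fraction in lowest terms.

1/3

Condition on the true location of the ruby.
If it is in any of chests 1, 2, and 4 (prior 1/4 each): chest 3 is available, opened with probability 7/9; weight (1/4)·(7/9) = 7/36 each.
If it is in chest 3 (prior 1/4): the guide opened chest 3, so this case is ruled out; weight (1/4)·0 = 0.
The weights sum to 7/12.
So P(the ruby in chest 2 | the guide opened chest 3) = (7/36) / (7/12) = 1/3.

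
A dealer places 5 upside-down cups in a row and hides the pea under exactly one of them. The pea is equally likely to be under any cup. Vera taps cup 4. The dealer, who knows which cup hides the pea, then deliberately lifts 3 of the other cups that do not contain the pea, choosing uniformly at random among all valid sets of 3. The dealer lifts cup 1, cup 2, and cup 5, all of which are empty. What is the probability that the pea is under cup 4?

Apply Bayes' rule, conditioning on where the pea actually is.
If it is under any of cups 1, 2, and 5 (prior 1/5 each): that cup was opened and seen not to hold the prize — ruled out; weight (1/5)·0 = 0 each.
If it is under cup 3 (prior 1/5): the dealer has no choice, probability 1; weight (1/5)·1 = 1/5.
If it is under cup 4 (prior 1/5): the dealer has 4 equally likely choices, so probability 1/4; weight (1/5)·(1/4) = 1/20.
The weights sum to 1/4.
So P(the pea under cup 4 | the dealer opened cup 1, cup 2, and cup 5) = (1/20) / (1/4) = 1/5.

1/5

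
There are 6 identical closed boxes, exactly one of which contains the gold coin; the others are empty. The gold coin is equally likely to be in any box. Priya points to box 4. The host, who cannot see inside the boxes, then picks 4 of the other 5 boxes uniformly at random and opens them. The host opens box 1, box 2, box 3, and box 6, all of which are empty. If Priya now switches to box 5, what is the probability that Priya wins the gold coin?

Because the host chose which boxes to open without knowing where the gold coin is, the choice is independent of the prize location. Learning that none of the 4 opened boxes holds the gold coin simply rules out those 4 locations and leaves the remaining 2 boxes still equally likely by symmetry.
So P(the gold coin in box 5) = 1/2.

1/2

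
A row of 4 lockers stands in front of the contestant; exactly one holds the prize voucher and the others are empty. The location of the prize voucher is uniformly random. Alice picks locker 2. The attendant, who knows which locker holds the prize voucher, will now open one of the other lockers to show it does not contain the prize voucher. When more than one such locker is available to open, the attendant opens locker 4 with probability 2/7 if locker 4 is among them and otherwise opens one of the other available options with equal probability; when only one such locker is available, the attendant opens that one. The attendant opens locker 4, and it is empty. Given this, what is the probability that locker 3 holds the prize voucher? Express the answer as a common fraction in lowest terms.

Condition on the true location of the prize voucher.
If it is in any of lockers 1, 2, and 3 (prior 1/4 each): locker 4 is available, opened with probability 2/7; weight (1/4)·(2/7) = 1/14 each.
If it is in locker 4 (prior 1/4): the attendant opened locker 4, so this case is ruled out; weight (1/4)·0 = 0.
The weights sum to 3/14.
So P(the prize voucher in locker 3 | the attendant opened locker 4) = (1/14) / (3/14) = 1/3.

1/3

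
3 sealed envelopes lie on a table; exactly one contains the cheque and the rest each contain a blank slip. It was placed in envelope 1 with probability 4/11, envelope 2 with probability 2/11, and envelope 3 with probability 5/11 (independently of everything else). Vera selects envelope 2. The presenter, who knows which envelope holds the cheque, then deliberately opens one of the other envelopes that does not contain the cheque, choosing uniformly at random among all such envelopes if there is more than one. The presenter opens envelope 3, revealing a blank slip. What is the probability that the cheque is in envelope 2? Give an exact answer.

1/5

Consider each possible location of the cheque in turn.
If it is in envelope 1 (prior 4/11): the presenter has no choice, probability 1; weight (4/11)·1 = 4/11.
If it is in envelope 2 (prior 2/11): the presenter has 2 equally likely choices, so probability 1/2; weight (2/11)·(1/2) = 1/11.
If it is in envelope 3 (prior 5/11): the presenter opened envelope 3, so this case is ruled out; weight (5/11)·0 = 0.
The weights sum to 5/11.
So P(the cheque in envelope 2 | the presenter opened envelope 3) = (1/11) / (5/11) = 1/5.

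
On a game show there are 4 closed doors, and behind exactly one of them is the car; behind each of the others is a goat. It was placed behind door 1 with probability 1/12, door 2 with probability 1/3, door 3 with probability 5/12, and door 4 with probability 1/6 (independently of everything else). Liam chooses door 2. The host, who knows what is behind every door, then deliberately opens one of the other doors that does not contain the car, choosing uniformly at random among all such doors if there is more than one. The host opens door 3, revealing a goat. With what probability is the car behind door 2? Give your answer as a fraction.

8/17

Consider each possible location of the car in turn.
If it is behind door 1 (prior 1/12): the host has 2 equally likely choices, so probability 1/2; weight (1/12)·(1/2) = 1/24.
If it is behind door 2 (prior 1/3): the host has 3 equally likely choices, so probability 1/3; weight (1/3)·(1/3) = 1/9.
If it is behind door 3 (prior 5/12): the host opened door 3, so this case is ruled out; weight (5/12)·0 = 0.
If it is behind door 4 (prior 1/6): the host has 2 equally likely choices, so probability 1/2; weight (1/6)·(1/2) = 1/12.
The weights sum to 17/72.
So P(the car behind door 2 | the host opened door 3) = (1/9) / (17/72) = 8/17.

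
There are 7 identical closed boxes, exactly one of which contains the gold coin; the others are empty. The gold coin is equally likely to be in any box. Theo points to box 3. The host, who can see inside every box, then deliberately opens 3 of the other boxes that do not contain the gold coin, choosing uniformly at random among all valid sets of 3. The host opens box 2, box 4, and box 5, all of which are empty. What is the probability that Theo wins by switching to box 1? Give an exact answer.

2/7

Apply Bayes' rule, conditioning on where the gold coin actually is.
If it is in any of boxes 1, 6, and 7 (prior 1/7 each): the host has 10 equally likely choices, so probability 1/10; weight (1/7)·(1/10) = 1/70 each.
If it is in any of boxes 2, 4, and 5 (prior 1/7 each): that box was opened and seen not to hold the prize — ruled out; weight (1/7)·0 = 0 each.
If it is in box 3 (prior 1/7): the host has 20 equally likely choices, so probability 1/20; weight (1/7)·(1/20) = 1/140.
The weights sum to 1/20.
So P(the gold coin in box 1 | the host opened box 2, box 4, and box 5) = (1/70) / (1/20) = 2/7.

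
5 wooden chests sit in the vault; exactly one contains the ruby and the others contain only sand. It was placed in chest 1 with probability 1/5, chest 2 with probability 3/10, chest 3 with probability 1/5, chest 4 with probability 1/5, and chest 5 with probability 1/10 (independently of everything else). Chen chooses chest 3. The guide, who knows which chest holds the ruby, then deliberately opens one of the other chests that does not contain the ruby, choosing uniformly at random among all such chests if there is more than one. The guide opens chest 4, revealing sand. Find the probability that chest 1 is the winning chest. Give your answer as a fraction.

Condition on the true location of the ruby.
If it is in chest 1 (prior 1/5): the guide has 3 equally likely choices, so probability 1/3; weight (1/5)·(1/3) = 1/15.
If it is in chest 2 (prior 3/10): the guide has 3 equally likely choices, so probability 1/3; weight (3/10)·(1/3) = 1/10.
If it is in chest 3 (prior 1/5): the guide has 4 equally likely choices, so probability 1/4; weight (1/5)·(1/4) = 1/20.
If it is in chest 4 (prior 1/5): the guide opened chest 4, so this case is ruled out; weight (1/5)·0 = 0.
If it is in chest 5 (prior 1/10): the guide has 3 equally likely choices, so probability 1/3; weight (1/10)·(1/3) = 1/30.
The weights sum to 1/4.
So P(the ruby in chest 1 | the guide opened chest 4) = (1/15) / (1/4) = 4/15.

4/15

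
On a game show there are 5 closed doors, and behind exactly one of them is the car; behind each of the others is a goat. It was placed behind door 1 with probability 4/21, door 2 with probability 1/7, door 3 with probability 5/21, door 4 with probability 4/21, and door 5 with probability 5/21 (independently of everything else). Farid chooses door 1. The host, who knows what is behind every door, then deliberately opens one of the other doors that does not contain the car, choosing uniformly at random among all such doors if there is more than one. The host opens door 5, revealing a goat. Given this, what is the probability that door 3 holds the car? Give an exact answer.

Consider each possible location of the car in turn.
If it is behind door 1 (prior 4/21): the host has 4 equally likely choices, so probability 1/4; weight (4/21)·(1/4) = 1/21.
If it is behind door 2 (prior 1/7): the host has 3 equally likely choices, so probability 1/3; weight (1/7)·(1/3) = 1/21.
If it is behind door 3 (prior 5/21): the host has 3 equally likely choices, so probability 1/3; weight (5/21)·(1/3) = 5/63.
If it is behind door 4 (prior 4/21): the host has 3 equally likely choices, so probability 1/3; weight (4/21)·(1/3) = 4/63.
If it is behind door 5 (prior 5/21): the host opened door 5, so this case is ruled out; weight (5/21)·0 = 0.
The weights sum to 5/21.
So P(the car behind door 3 | the host opened door 5) = (5/63) / (5/21) = 1/3.

1/3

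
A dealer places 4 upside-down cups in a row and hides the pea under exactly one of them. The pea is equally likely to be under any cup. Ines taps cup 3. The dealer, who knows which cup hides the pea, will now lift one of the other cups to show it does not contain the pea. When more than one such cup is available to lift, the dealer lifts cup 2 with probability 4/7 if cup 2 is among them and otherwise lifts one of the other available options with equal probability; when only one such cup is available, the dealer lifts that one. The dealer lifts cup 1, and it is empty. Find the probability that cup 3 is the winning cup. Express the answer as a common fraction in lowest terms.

Apply Bayes' rule, conditioning on where the pea actually is.
If it is under cup 1 (prior 1/4): the dealer opened cup 1, so this case is ruled out; weight (1/4)·0 = 0.
If it is under cup 2 (prior 1/4): cup 2 holds the prize so is unavailable; the dealer chooses uniformly among the 2 others, probability 1/2; weight (1/4)·(1/2) = 1/8.
If it is under cup 3 (prior 1/4): cup 2 is available but not opened; cup 1 gets probability (1 − 4/7)/2 = 3/14; weight (1/4)·(3/14) = 3/56.
If it is under cup 4 (prior 1/4): cup 2 is available but not opened, probability 3/7; weight (1/4)·(3/7) = 3/28.
The weights sum to 2/7.
So P(the pea under cup 3 | the dealer opened cup 1) = (3/56) / (2/7) = 3/16.

3/16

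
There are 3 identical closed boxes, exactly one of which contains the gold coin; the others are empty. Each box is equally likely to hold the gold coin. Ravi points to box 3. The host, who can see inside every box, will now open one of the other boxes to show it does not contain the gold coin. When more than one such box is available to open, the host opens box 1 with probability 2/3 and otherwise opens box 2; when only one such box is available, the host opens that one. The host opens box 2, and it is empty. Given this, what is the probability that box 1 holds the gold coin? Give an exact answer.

3/4

Condition on the true location of the gold coin.
If it is in box 1 (prior 1/3): only box 2 is available, probability 1; weight (1/3)·1 = 1/3.
If it is in box 2 (prior 1/3): the host opened box 2, so this case is ruled out; weight (1/3)·0 = 0.
If it is in box 3 (prior 1/3): box 1 is available but not opened, probability 1/3; weight (1/3)·(1/3) = 1/9.
The weights sum to 4/9.
So P(the gold coin in box 1 | the host opened box 2) = (1/3) / (4/9) = 3/4.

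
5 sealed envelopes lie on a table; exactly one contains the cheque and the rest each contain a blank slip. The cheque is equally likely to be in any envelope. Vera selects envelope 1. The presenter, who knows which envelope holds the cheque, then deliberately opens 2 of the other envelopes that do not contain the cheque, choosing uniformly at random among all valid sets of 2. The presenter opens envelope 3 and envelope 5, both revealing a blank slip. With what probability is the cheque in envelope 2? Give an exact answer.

Apply Bayes' rule, conditioning on where the cheque actually is.
If it is in envelope 1 (prior 1/5): the presenter has 6 equally likely choices, so probability 1/6; weight (1/5)·(1/6) = 1/30.
If it is in either of envelopes 2 and 4 (prior 1/5 each): the presenter has 3 equally likely choices, so probability 1/3; weight (1/5)·(1/3) = 1/15 each.
If it is in either of envelopes 3 and 5 (prior 1/5 each): that envelope was opened and seen not to hold the prize — ruled out; weight (1/5)·0 = 0 each.
The weights sum to 1/6.
So P(the cheque in envelope 2 | the presenter opened envelope 3 and envelope 5) = (1/15) / (1/6) = 2/5.

2/5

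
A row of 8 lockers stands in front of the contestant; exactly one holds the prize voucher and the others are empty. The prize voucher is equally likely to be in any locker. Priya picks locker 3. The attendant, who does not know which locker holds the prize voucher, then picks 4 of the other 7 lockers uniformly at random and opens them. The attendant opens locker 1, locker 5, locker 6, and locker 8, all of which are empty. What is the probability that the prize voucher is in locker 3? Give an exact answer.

Because the attendant chose which lockers to open without knowing where the prize voucher is, the choice is independent of the prize location. Learning that none of the 4 opened lockers holds the prize voucher simply rules out those 4 locations and leaves the remaining 4 lockers still equally likely by symmetry.
So P(the prize voucher in locker 3) = 1/4.

1/4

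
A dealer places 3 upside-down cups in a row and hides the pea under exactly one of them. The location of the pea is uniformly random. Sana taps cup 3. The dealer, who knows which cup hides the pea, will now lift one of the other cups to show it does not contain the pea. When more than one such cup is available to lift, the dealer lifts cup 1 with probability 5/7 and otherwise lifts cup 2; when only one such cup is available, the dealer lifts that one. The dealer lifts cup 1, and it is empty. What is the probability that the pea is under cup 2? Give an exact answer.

Condition on the true location of the pea.
If it is under cup 1 (prior 1/3): the dealer opened cup 1, so this case is ruled out; weight (1/3)·0 = 0.
If it is under cup 2 (prior 1/3): only cup 1 is available, probability 1; weight (1/3)·1 = 1/3.
If it is under cup 3 (prior 1/3): cup 1 is available, opened with probability 5/7; weight (1/3)·(5/7) = 5/21.
The weights sum to 4/7.
So P(the pea under cup 2 | the dealer opened cup 1) = (1/3) / (4/7) = 7/12.

7/12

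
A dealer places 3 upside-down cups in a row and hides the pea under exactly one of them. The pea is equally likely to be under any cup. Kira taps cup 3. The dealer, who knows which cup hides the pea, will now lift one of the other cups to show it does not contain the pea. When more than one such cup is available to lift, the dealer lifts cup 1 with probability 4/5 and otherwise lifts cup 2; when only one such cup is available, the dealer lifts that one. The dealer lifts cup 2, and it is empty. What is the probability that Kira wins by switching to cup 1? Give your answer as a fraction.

Condition on the true location of the pea.
If it is under cup 1 (prior 1/3): only cup 2 is available, probability 1; weight (1/3)·1 = 1/3.
If it is under cup 2 (prior 1/3): the dealer opened cup 2, so this case is ruled out; weight (1/3)·0 = 0.
If it is under cup 3 (prior 1/3): cup 1 is available but not opened, probability 1/5; weight (1/3)·(1/5) = 1/15.
The weights sum to 2/5.
So P(the pea under cup 1 | the dealer opened cup 2) = (1/3) / (2/5) = 5/6.

5/6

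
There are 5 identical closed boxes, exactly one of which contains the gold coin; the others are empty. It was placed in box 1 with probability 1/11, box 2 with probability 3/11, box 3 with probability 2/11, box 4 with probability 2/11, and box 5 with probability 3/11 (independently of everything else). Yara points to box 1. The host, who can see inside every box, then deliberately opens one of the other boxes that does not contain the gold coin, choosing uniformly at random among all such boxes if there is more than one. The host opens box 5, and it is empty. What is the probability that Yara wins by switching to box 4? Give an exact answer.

Apply Bayes' rule, conditioning on where the gold coin actually is.
If it is in box 1 (prior 1/11): the host has 4 equally likely choices, so probability 1/4; weight (1/11)·(1/4) = 1/44.
If it is in box 2 (prior 3/11): the host has 3 equally likely choices, so probability 1/3; weight (3/11)·(1/3) = 1/11.
If it is in either of boxes 3 and 4 (prior 2/11 each): the host has 3 equally likely choices, so probability 1/3; weight (2/11)·(1/3) = 2/33 each.
If it is in box 5 (prior 3/11): the host opened box 5, so this case is ruled out; weight (3/11)·0 = 0.
The weights sum to 31/132.
So P(the gold coin in box 4 | the host opened box 5) = (2/33) / (31/132) = 8/31.

8/31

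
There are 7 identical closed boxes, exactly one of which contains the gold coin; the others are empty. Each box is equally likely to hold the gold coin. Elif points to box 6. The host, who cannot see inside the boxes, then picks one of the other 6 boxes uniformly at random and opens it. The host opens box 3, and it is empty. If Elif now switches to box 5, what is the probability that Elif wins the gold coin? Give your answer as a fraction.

Because the host chose which box to open without knowing where the gold coin is, the choice is independent of the prize location. Learning that box 3 does not hold the gold coin simply rules out that one location and leaves the remaining 6 boxes still equally likely by symmetry.
So P(the gold coin in box 5) = 1/6.

1/6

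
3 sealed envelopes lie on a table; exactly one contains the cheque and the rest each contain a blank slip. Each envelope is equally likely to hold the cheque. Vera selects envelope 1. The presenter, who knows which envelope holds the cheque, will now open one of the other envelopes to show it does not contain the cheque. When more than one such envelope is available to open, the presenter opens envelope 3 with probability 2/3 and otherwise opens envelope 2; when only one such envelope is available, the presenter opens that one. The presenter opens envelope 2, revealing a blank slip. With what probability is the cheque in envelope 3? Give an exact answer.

3/4

Apply Bayes' rule, conditioning on where the cheque actually is.
If it is in envelope 1 (prior 1/3): envelope 3 is available but not opened, probability 1/3; weight (1/3)·(1/3) = 1/9.
If it is in envelope 2 (prior 1/3): the presenter opened envelope 2, so this case is ruled out; weight (1/3)·0 = 0.
If it is in envelope 3 (prior 1/3): only envelope 2 is available, probability 1; weight (1/3)·1 = 1/3.
The weights sum to 4/9.
So P(the cheque in envelope 3 | the presenter opened envelope 2) = (1/3) / (4/9) = 3/4.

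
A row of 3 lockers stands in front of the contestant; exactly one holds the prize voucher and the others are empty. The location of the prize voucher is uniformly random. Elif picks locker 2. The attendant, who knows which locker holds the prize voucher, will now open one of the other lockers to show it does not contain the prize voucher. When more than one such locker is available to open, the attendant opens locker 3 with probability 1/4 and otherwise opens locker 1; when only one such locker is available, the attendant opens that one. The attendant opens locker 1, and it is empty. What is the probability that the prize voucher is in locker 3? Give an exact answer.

4/7

Apply Bayes' rule, conditioning on where the prize voucher actually is.
If it is in locker 1 (prior 1/3): the attendant opened locker 1, so this case is ruled out; weight (1/3)·0 = 0.
If it is in locker 2 (prior 1/3): locker 3 is available but not opened, probability 3/4; weight (1/3)·(3/4) = 1/4.
If it is in locker 3 (prior 1/3): only locker 1 is available, probability 1; weight (1/3)·1 = 1/3.
The weights sum to 7/12.
So P(the prize voucher in locker 3 | the attendant opened locker 1) = (1/3) / (7/12) = 4/7.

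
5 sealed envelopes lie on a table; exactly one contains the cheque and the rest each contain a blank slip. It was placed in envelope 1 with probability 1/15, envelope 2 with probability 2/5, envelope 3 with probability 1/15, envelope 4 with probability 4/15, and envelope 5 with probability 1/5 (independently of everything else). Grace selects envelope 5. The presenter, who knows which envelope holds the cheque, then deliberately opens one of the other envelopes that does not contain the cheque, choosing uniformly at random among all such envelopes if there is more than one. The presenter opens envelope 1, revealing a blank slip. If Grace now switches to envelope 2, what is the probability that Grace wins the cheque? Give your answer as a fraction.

Consider each possible location of the cheque in turn.
If it is in envelope 1 (prior 1/15): the presenter opened envelope 1, so this case is ruled out; weight (1/15)·0 = 0.
If it is in envelope 2 (prior 2/5): the presenter has 3 equally likely choices, so probability 1/3; weight (2/5)·(1/3) = 2/15.
If it is in envelope 3 (prior 1/15): the presenter has 3 equally likely choices, so probability 1/3; weight (1/15)·(1/3) = 1/45.
If it is in envelope 4 (prior 4/15): the presenter has 3 equally likely choices, so probability 1/3; weight (4/15)·(1/3) = 4/45.
If it is in envelope 5 (prior 1/5): the presenter has 4 equally likely choices, so probability 1/4; weight (1/5)·(1/4) = 1/20.
The weights sum to 53/180.
So P(the cheque in envelope 2 | the presenter opened envelope 1) = (2/15) / (53/180) = 24/53.

24/53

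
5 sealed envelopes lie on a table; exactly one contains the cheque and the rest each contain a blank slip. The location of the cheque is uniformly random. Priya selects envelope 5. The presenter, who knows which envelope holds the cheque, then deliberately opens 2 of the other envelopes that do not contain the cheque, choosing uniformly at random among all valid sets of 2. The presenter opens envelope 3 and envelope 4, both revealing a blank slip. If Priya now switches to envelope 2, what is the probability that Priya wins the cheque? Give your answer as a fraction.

2/5

Consider each possible location of the cheque in turn.
If it is in either of envelopes 1 and 2 (prior 1/5 each): the presenter has 3 equally likely choices, so probability 1/3; weight (1/5)·(1/3) = 1/15 each.
If it is in either of envelopes 3 and 4 (prior 1/5 each): that envelope was opened and seen not to hold the prize — ruled out; weight (1/5)·0 = 0 each.
If it is in envelope 5 (prior 1/5): the presenter has 6 equally likely choices, so probability 1/6; weight (1/5)·(1/6) = 1/30.
The weights sum to 1/6.
So P(the cheque in envelope 2 | the presenter opened envelope 3 and envelope 4) = (1/15) / (1/6) = 2/5.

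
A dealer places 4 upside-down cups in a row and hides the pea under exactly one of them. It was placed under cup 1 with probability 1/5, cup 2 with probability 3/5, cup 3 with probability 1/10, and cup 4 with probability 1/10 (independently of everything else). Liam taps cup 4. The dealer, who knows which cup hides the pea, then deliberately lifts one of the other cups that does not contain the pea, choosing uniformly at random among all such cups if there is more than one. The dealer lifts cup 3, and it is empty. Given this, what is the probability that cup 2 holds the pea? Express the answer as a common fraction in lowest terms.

Condition on the true location of the pea.
If it is under cup 1 (prior 1/5): the dealer has 2 equally likely choices, so probability 1/2; weight (1/5)·(1/2) = 1/10.
If it is under cup 2 (prior 3/5): the dealer has 2 equally likely choices, so probability 1/2; weight (3/5)·(1/2) = 3/10.
If it is under cup 3 (prior 1/10): the dealer opened cup 3, so this case is ruled out; weight (1/10)·0 = 0.
If it is under cup 4 (prior 1/10): the dealer has 3 equally likely choices, so probability 1/3; weight (1/10)·(1/3) = 1/30.
The weights sum to 13/30.
So P(the pea under cup 2 | the dealer opened cup 3) = (3/10) / (13/30) = 9/13.

9/13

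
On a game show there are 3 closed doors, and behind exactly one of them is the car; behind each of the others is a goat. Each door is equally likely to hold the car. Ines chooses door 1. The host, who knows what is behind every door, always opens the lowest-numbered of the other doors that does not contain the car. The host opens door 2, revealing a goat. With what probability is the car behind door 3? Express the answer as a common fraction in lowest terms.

Consider each possible location of the car in turn.
If it is behind either of doors 1 and 3 (prior 1/3 each): door 2 is the lowest-numbered option available, probability 1; weight (1/3)·1 = 1/3 each.
If it is behind door 2 (prior 1/3): the host opened door 2, so this case is ruled out; weight (1/3)·0 = 0.
The weights sum to 2/3.
So P(the car behind door 3 | the host opened door 2) = (1/3) / (2/3) = 1/2.

1/2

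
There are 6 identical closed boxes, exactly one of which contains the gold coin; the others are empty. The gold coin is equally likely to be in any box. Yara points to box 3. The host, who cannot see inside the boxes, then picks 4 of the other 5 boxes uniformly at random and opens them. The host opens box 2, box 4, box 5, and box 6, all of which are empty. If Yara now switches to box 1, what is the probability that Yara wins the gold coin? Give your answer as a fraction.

1/2

Consider each possible location of the gold coin in turn.
If it is in either of boxes 1 and 3 (prior 1/6 each): the host picks exactly this set with probability 1/5 regardless, and none is the prize; weight (1/6)·(1/5) = 1/30 each.
If it is in any of boxes 2, 4, 5, and 6 (prior 1/6 each): that box was opened and seen not to hold the prize — ruled out; weight (1/6)·0 = 0 each.
The weights sum to 1/15.
So P(the gold coin in box 1 | the host opened box 2, box 4, box 5, and box 6) = (1/30) / (1/15) = 1/2.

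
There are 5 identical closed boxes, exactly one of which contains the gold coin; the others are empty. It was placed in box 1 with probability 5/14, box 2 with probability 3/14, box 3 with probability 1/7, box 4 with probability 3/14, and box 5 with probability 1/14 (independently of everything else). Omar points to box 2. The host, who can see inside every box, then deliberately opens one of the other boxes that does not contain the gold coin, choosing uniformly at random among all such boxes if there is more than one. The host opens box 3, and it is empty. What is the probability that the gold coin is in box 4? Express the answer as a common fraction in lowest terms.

4/15

Consider each possible location of the gold coin in turn.
If it is in box 1 (prior 5/14): the host has 3 equally likely choices, so probability 1/3; weight (5/14)·(1/3) = 5/42.
If it is in box 2 (prior 3/14): the host has 4 equally likely choices, so probability 1/4; weight (3/14)·(1/4) = 3/56.
If it is in box 3 (prior 1/7): the host opened box 3, so this case is ruled out; weight (1/7)·0 = 0.
If it is in box 4 (prior 3/14): the host has 3 equally likely choices, so probability 1/3; weight (3/14)·(1/3) = 1/14.
If it is in box 5 (prior 1/14): the host has 3 equally likely choices, so probability 1/3; weight (1/14)·(1/3) = 1/42.
The weights sum to 15/56.
So P(the gold coin in box 4 | the host opened box 3) = (1/14) / (15/56) = 4/15.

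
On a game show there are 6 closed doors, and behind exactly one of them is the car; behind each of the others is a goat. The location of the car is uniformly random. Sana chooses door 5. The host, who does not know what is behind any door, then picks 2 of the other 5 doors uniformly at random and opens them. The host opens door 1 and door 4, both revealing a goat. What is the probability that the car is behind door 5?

1/4

Condition on the true location of the car.
If it is behind either of doors 1 and 4 (prior 1/6 each): that door was opened and seen not to hold the prize — ruled out; weight (1/6)·0 = 0 each.
If it is behind any of doors 2, 3, 5, and 6 (prior 1/6 each): the host picks exactly this set with probability 1/10 regardless, and none is the prize; weight (1/6)·(1/10) = 1/60 each.
The weights sum to 1/15.
So P(the car behind door 5 | the host opened door 1 and door 4) = (1/60) / (1/15) = 1/4.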